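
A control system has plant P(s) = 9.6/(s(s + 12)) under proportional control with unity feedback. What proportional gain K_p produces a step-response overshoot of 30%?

K_p = 29.3

From %OS = 100·exp(−πζ/√(1−ζ²)) = 30%, ζ = −ln(0.3)/√(π²+ln²(0.3)) = 0.3579.
Characteristic equation s² + 12s + 9.6K_p = 0 gives ζ = 12/(2√(9.6K_p)).
Setting ζ = 0.3579: √(9.6K_p) = 12/(2·0.3579) = 16.77, so K_p = 281.1/9.6 = 29.3.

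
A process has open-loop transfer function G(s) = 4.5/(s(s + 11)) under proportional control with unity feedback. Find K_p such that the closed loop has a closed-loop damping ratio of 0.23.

K_p = 127

Closed-loop characteristic equation: s² + 11s + K_p·4.5 = 0.
So ω_n = √(4.5K_p) and 2ζω_n = 11, giving ζ = 11/(2√(4.5K_p)).
Setting ζ = 0.23: √(4.5K_p) = 11/(2·0.23) = 23.91, so K_p = 571.8/4.5 = 127.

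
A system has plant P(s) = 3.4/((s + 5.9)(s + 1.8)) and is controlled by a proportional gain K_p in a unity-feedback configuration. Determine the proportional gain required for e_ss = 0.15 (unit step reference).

For a type-0 loop with proportional control, e_ss = 1/(1 + K_p·P(0)).
P(0) = 0.3202. Require 1/(1 + K_p·0.3202) = 0.15, so 1 + 0.3202·K_p = 6.667.
K_p = (6.667 − 1)/0.3202 = 17.7.

K_p = 17.7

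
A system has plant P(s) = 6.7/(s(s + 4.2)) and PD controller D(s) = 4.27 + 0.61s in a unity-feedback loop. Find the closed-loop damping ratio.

ζ = 0.775

Forward path: (4.27 + 0.61s)·6.7/(s(s+4.2)). The closed-loop characteristic equation is s² + (4.2 + 6.7·0.61)s + 6.7·4.27 = 0.
That is s² + 8.287s + 28.61 = 0, so ω_n = 5.349 rad/s and ζ = 8.287/(2·5.349) = 0.7747.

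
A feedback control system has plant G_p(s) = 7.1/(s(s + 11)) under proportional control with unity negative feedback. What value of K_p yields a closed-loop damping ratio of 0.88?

K_p = 5.5

Closed-loop characteristic equation: s² + 11s + K_p·7.1 = 0.
So ω_n = √(7.1K_p) and 2ζω_n = 11, giving ζ = 11/(2√(7.1K_p)).
Setting ζ = 0.88: √(7.1K_p) = 11/(2·0.88) = 6.25, so K_p = 39.06/7.1 = 5.5.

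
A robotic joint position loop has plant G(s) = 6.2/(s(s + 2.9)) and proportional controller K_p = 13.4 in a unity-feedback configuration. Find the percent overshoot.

The closed-loop denominator s² + 2.9s + 83.08 gives ω_n = √83.08 = 9.115 and ζ = 2.9/(2ω_n) = 0.1591.
%OS = 100·exp(−πζ/√(1−ζ²)) = 100·exp(−π·0.1591/√0.9747) = 60.3%.

60.3%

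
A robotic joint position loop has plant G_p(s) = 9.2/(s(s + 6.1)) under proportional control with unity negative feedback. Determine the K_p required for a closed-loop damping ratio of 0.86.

K_p = 1.37

Closed-loop characteristic equation: s² + 6.1s + K_p·9.2 = 0.
So ω_n = √(9.2K_p) and 2ζω_n = 6.1, giving ζ = 6.1/(2√(9.2K_p)).
Setting ζ = 0.86: √(9.2K_p) = 6.1/(2·0.86) = 3.547, so K_p = 12.58/9.2 = 1.37.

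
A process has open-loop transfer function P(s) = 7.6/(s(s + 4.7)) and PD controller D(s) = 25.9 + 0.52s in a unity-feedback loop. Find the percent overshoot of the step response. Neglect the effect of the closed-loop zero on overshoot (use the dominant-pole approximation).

36.1%

Forward path: (25.9 + 0.52s)·7.6/(s(s+4.7)). The closed-loop characteristic equation is s² + (4.7 + 7.6·0.52)s + 7.6·25.9 = 0.
That is s² + 8.652s + 196.8 = 0, so ω_n = 14.03 rad/s and ζ = 8.652/(2·14.03) = 0.3083.
%OS = 100·exp(−πζ/√(1−ζ²)) = 36.1%.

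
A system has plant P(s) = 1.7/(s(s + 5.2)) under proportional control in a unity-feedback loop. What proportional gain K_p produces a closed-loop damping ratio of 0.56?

K_p = 12.7

Closed-loop characteristic equation: s² + 5.2s + K_p·1.7 = 0.
So ω_n = √(1.7K_p) and 2ζω_n = 5.2, giving ζ = 5.2/(2√(1.7K_p)).
Setting ζ = 0.56: √(1.7K_p) = 5.2/(2·0.56) = 4.643, so K_p = 21.56/1.7 = 12.7.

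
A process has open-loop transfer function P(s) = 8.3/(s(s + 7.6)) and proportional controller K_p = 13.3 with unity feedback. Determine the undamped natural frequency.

ω_n = 10.5 rad/s

1 + K_p·P(s) = 0 gives s² + 7.6s + 110.4 = 0.
So ω_n² = 110.4 ⇒ ω_n = 10.51 rad/s, and ζ = 7.6/(2ω_n) = 0.362.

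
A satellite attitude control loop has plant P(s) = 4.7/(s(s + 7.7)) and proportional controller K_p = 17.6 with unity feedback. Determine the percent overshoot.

Closed-loop characteristic equation: s² + 7.7s + 82.72 = 0, so ω_n = 9.095 rad/s and ζ = 7.7/(2·9.095) = 0.4233.
%OS = 100·exp(−πζ/√(1−ζ²)) = 100·exp(−π·0.4233/√0.8208) = 23%.

23%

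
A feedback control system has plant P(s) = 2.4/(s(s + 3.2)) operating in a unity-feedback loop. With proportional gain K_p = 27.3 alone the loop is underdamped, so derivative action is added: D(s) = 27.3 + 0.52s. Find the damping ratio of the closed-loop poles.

Forward path: (27.3 + 0.52s)·2.4/(s(s+3.2)). The closed-loop characteristic equation is s² + (3.2 + 2.4·0.52)s + 2.4·27.3 = 0.
That is s² + 4.448s + 65.52 = 0, so ω_n = 8.094 rad/s and ζ = 4.448/(2·8.094) = 0.2748.

ζ = 0.275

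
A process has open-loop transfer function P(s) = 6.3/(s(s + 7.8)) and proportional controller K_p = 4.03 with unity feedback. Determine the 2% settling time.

T_s ≈ 1.03 s

The closed-loop denominator s² + 7.8s + 25.39 gives ω_n = √25.39 = 5.039 and ζ = 7.8/(2ω_n) = 0.774.
2% settling time T_s ≈ 4/(ζω_n) = 4/3.9 = 1.03 s.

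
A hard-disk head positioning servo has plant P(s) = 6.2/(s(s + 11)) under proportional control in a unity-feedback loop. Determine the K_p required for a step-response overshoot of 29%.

K_p = 36.3

From %OS = 100·exp(−πζ/√(1−ζ²)) = 29%, ζ = −ln(0.29)/√(π²+ln²(0.29)) = 0.3666.
Characteristic equation s² + 11s + 6.2K_p = 0 gives ζ = 11/(2√(6.2K_p)).
Setting ζ = 0.3666: √(6.2K_p) = 11/(2·0.3666) = 15, so K_p = 225.1/6.2 = 36.3.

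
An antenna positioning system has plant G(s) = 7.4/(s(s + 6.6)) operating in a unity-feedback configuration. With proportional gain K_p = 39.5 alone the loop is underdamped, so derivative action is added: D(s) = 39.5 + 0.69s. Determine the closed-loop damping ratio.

ζ = 0.342

Forward path: (39.5 + 0.69s)·7.4/(s(s+6.6)). The closed-loop characteristic equation is s² + (6.6 + 7.4·0.69)s + 7.4·39.5 = 0.
That is s² + 11.71s + 292.3 = 0, so ω_n = 17.1 rad/s and ζ = 11.71/(2·17.1) = 0.3423.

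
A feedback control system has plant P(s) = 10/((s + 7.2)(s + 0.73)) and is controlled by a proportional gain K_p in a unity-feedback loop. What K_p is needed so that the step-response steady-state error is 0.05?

K_p = 9.99

The loop is type 0, so e_ss(step) = 1/(1 + K_pos) with K_pos = K_p·P(0).
P(0) = 1.903. Require 1/(1 + K_p·1.903) = 0.05, so 1 + 1.903·K_p = 20.
K_p = (20 − 1)/1.903 = 9.99.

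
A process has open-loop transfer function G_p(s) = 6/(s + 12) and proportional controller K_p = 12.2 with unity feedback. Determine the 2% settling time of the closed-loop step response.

Closed-loop transfer function: T(s) = K_p·G_p(s)/(1 + K_p·G_p(s)) = 73.2/(s + 12 + 73.2) = 73.2/(s + 85.2).
Time constant τ = 1/85.2 = 0.01174 s, so the 2% settling time is about 4τ = 0.0469 s.

T_s ≈ 0.0469 s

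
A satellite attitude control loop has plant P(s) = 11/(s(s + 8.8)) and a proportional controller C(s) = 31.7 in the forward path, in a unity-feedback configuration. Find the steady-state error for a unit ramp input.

0.0252

The loop has one pole at the origin (type 1). Velocity error constant K_v = lim_{s→0} s·C(s)P(s) = 31.7·11/8.8 = 39.62.
Steady-state error to a unit ramp: e_ss = 1/K_v = 0.0252.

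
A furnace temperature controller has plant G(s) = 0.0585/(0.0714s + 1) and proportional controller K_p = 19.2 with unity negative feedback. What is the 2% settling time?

Closed loop: T(s) = K_p·G/(1+K_p·G) = 1.123/(0.0714s + 1 + 1.123), with pole at s = −(1 + 1.123)/0.0714 = −29.74.
τ = 1/29.74 = 0.03363 s, so 2% settling time ≈ 4τ = 0.135 s.

T_s ≈ 0.135 s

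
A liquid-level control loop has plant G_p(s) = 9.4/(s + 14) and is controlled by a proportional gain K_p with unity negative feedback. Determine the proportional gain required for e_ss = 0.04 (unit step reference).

K_p = 35.7

The loop is type 0, so e_ss(step) = 1/(1 + K_pos) with K_pos = K_p·G_p(0).
G_p(0) = 0.6714. Require 1/(1 + K_p·0.6714) = 0.04, so 1 + 0.6714·K_p = 25.
K_p = (25 − 1)/0.6714 = 35.7.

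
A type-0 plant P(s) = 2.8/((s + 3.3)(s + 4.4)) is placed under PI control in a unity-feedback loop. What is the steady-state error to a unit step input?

0

The PI controller's integrator makes the forward path type 1, so e_ss to a step is zero.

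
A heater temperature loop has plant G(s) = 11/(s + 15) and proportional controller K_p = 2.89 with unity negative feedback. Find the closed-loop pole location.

Closed-loop transfer function: T(s) = K_p·G(s)/(1 + K_p·G(s)) = 31.79/(s + 15 + 31.79) = 31.79/(s + 46.79).
The closed-loop pole is at s = −46.79.

s = -46.79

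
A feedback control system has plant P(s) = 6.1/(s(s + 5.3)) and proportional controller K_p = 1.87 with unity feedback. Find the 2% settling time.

T_s ≈ 1.51 s

From 1 + K_pP(s) = 0: s² + 5.3s + 11.41 = 0 ⇒ ω_n = 3.377, ζ = 0.7846.
2% settling time T_s ≈ 4/(ζω_n) = 4/2.65 = 1.51 s.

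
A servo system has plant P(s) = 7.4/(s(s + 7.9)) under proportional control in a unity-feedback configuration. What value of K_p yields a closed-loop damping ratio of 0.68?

K_p = 4.56

Closed-loop characteristic equation: s² + 7.9s + K_p·7.4 = 0.
So ω_n = √(7.4K_p) and 2ζω_n = 7.9, giving ζ = 7.9/(2√(7.4K_p)).
Setting ζ = 0.68: √(7.4K_p) = 7.9/(2·0.68) = 5.809, so K_p = 33.74/7.4 = 4.56.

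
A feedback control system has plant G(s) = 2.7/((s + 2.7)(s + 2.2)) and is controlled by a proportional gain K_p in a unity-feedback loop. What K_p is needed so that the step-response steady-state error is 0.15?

K_p = 12.5

Steady-state error for a unit step on this type-0 loop is 1/(1 + K_p·G(0)).
G(0) = 0.4545. Require 1/(1 + K_p·0.4545) = 0.15, so 1 + 0.4545·K_p = 6.667.
K_p = (6.667 − 1)/0.4545 = 12.5.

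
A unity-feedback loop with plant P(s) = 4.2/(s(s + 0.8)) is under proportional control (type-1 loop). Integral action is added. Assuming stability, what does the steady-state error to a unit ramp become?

0

The integrator raises the loop to type 2, so K_v → ∞ and e_ss to a ramp is zero.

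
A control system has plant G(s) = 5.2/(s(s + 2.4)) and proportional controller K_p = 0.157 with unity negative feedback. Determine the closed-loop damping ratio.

The closed-loop denominator is s(s+2.4) + 0.157·5.2 = s² + 2.4s + 0.8164.
Matching s² + 2ζω_n s + ω_n²: ω_n = √0.8164 = 0.9035 rad/s and 2ζω_n = 2.4, so ζ = 2.4/(2·0.9035) = 1.33.

ζ = 1.33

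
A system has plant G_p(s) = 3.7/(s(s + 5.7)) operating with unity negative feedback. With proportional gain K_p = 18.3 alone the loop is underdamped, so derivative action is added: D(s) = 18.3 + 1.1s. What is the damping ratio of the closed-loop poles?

Forward path: (18.3 + 1.1s)·3.7/(s(s+5.7)). The closed-loop characteristic equation is s² + (5.7 + 3.7·1.1)s + 3.7·18.3 = 0.
That is s² + 9.77s + 67.71 = 0, so ω_n = 8.229 rad/s and ζ = 9.77/(2·8.229) = 0.5937.

ζ = 0.594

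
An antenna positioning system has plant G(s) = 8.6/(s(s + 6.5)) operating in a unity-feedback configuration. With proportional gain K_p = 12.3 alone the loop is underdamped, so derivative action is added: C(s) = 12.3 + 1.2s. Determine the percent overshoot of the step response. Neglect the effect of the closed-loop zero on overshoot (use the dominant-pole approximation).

1.15%

Forward path: (12.3 + 1.2s)·8.6/(s(s+6.5)). The closed-loop characteristic equation is s² + (6.5 + 8.6·1.2)s + 8.6·12.3 = 0.
That is s² + 16.82s + 105.8 = 0, so ω_n = 10.28 rad/s and ζ = 16.82/(2·10.28) = 0.8177.
%OS = 100·exp(−πζ/√(1−ζ²)) = 1.15%.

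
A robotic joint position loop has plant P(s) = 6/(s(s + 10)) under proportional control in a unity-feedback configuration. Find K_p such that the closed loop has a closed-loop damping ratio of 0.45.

Closed-loop characteristic equation: s² + 10s + K_p·6 = 0.
So ω_n = √(6K_p) and 2ζω_n = 10, giving ζ = 10/(2√(6K_p)).
Setting ζ = 0.45: √(6K_p) = 10/(2·0.45) = 11.11, so K_p = 123.5/6 = 20.6.

K_p = 20.6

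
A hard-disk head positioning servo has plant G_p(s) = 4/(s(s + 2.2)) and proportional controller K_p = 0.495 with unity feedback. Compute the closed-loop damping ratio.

1 + K_p·G_p(s) = 0 gives s² + 2.2s + 1.98 = 0.
Matching s² + 2ζω_n s + ω_n²: ω_n = √1.98 = 1.407 rad/s and 2ζω_n = 2.2, so ζ = 2.2/(2·1.407) = 0.782.

ζ = 0.782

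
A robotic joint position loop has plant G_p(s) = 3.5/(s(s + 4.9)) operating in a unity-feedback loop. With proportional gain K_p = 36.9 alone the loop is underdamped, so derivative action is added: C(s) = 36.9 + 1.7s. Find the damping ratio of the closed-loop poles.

Forward path: (36.9 + 1.7s)·3.5/(s(s+4.9)). The closed-loop characteristic equation is s² + (4.9 + 3.5·1.7)s + 3.5·36.9 = 0.
That is s² + 10.85s + 129.2 = 0, so ω_n = 11.36 rad/s and ζ = 10.85/(2·11.36) = 0.4774.

ζ = 0.477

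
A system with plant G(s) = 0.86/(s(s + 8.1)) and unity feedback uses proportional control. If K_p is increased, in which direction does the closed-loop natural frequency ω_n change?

increase

ω_n = √(0.86·K_p), which grows with K_p.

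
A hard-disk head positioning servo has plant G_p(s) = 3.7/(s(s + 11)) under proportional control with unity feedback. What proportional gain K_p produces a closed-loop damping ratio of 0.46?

Closed-loop characteristic equation: s² + 11s + K_p·3.7 = 0.
So ω_n = √(3.7K_p) and 2ζω_n = 11, giving ζ = 11/(2√(3.7K_p)).
Setting ζ = 0.46: √(3.7K_p) = 11/(2·0.46) = 11.96, so K_p = 143/3.7 = 38.6.

K_p = 38.6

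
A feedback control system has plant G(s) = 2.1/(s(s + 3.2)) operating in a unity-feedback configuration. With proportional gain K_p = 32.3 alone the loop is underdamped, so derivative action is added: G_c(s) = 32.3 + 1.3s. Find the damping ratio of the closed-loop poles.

ζ = 0.36

Forward path: (32.3 + 1.3s)·2.1/(s(s+3.2)). The closed-loop characteristic equation is s² + (3.2 + 2.1·1.3)s + 2.1·32.3 = 0.
That is s² + 5.93s + 67.83 = 0, so ω_n = 8.236 rad/s and ζ = 5.93/(2·8.236) = 0.36.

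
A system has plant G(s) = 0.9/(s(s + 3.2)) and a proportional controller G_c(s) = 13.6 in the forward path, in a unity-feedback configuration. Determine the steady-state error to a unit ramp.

The loop has one pole at the origin (type 1). Velocity error constant K_v = lim_{s→0} s·G_c(s)G(s) = 13.6·0.9/3.2 = 3.825.
Steady-state error to a unit ramp: e_ss = 1/K_v = 0.261.

0.261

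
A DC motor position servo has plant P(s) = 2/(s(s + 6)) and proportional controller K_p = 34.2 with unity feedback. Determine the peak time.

T_p = 0.408 s

Closed-loop characteristic equation: s² + 6s + 68.4 = 0, so ω_n = 8.27 rad/s and ζ = 6/(2·8.27) = 0.3627.
Damped frequency ω_d = ω_n√(1−ζ²) = 7.707 rad/s, so peak time T_p = π/ω_d = 0.408 s.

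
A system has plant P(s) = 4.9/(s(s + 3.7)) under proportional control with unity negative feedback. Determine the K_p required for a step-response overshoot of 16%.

K_p = 2.75

From %OS = 100·exp(−πζ/√(1−ζ²)) = 16%, ζ = −ln(0.16)/√(π²+ln²(0.16)) = 0.5039.
Characteristic equation s² + 3.7s + 4.9K_p = 0 gives ζ = 3.7/(2√(4.9K_p)).
Setting ζ = 0.5039: √(4.9K_p) = 3.7/(2·0.5039) = 3.672, so K_p = 13.48/4.9 = 2.75.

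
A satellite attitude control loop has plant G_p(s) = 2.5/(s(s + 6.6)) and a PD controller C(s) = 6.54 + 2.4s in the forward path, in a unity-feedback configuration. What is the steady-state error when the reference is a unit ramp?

The loop has one pole at the origin (type 1). Velocity error constant K_v = lim_{s→0} s·C(s)G_p(s) = 6.54·2.5/6.6 = 2.477.
Steady-state error to a unit ramp: e_ss = 1/K_v = 0.404.

0.404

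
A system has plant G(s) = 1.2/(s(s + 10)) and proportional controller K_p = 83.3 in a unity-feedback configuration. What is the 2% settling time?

T_s ≈ 0.8 s

The closed-loop denominator s² + 10s + 99.96 gives ω_n = √99.96 = 9.998 and ζ = 10/(2ω_n) = 0.5001.
2% settling time T_s ≈ 4/(ζω_n) = 4/5 = 0.8 s.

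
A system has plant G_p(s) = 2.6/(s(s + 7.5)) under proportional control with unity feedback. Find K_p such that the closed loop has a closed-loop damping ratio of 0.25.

K_p = 86.5

Closed-loop characteristic equation: s² + 7.5s + K_p·2.6 = 0.
So ω_n = √(2.6K_p) and 2ζω_n = 7.5, giving ζ = 7.5/(2√(2.6K_p)).
Setting ζ = 0.25: √(2.6K_p) = 7.5/(2·0.25) = 15, so K_p = 225/2.6 = 86.5.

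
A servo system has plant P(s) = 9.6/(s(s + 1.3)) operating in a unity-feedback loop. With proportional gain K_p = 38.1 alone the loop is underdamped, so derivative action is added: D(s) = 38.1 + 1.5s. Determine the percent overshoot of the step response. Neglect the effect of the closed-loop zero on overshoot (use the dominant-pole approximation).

24.3%

Forward path: (38.1 + 1.5s)·9.6/(s(s+1.3)). The closed-loop characteristic equation is s² + (1.3 + 9.6·1.5)s + 9.6·38.1 = 0.
That is s² + 15.7s + 365.8 = 0, so ω_n = 19.12 rad/s and ζ = 15.7/(2·19.12) = 0.4105.
%OS = 100·exp(−πζ/√(1−ζ²)) = 24.3%.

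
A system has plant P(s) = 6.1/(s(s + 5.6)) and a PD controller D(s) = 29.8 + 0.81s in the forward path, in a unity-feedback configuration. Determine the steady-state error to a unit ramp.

The loop has one pole at the origin (type 1). Velocity error constant K_v = lim_{s→0} s·D(s)P(s) = 29.8·6.1/5.6 = 32.46.
Steady-state error to a unit ramp: e_ss = 1/K_v = 0.0308.

0.0308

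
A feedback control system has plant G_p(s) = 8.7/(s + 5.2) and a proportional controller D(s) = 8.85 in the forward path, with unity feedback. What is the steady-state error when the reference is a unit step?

0.0633

The loop is type 0. Static position error constant K_pos = D(0)·G_p(0) = 8.85·1.673 = 14.81.
Steady-state error to a unit step: e_ss = 1/(1+K_pos) = 1/15.81 = 0.0633.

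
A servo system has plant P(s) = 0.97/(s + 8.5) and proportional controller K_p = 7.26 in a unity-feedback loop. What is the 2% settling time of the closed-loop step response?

T_s ≈ 0.257 s

Closed-loop transfer function: T(s) = K_p·P(s)/(1 + K_p·P(s)) = 7.042/(s + 8.5 + 7.042) = 7.042/(s + 15.54).
Time constant τ = 1/15.54 = 0.06434 s, so the 2% settling time is about 4τ = 0.257 s.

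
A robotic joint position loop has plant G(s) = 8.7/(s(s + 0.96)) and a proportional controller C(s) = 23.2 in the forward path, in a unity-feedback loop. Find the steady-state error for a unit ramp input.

The loop has one pole at the origin (type 1). Velocity error constant K_v = lim_{s→0} s·C(s)G(s) = 23.2·8.7/0.96 = 210.2.
Steady-state error to a unit ramp: e_ss = 1/K_v = 0.00476.

0.00476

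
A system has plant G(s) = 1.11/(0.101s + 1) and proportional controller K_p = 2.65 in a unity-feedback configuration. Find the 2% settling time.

Closed loop: T(s) = K_p·G/(1+K_p·G) = 2.942/(0.101s + 1 + 2.942), with pole at s = −(1 + 2.942)/0.101 = −39.02.
τ = 1/39.02 = 0.02562 s, so 2% settling time ≈ 4τ = 0.102 s.

T_s ≈ 0.102 s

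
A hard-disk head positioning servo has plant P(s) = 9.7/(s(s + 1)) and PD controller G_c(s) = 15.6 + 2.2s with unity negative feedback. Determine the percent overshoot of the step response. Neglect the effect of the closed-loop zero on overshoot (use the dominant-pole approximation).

0.11%

Forward path: (15.6 + 2.2s)·9.7/(s(s+1)). The closed-loop characteristic equation is s² + (1 + 9.7·2.2)s + 9.7·15.6 = 0.
That is s² + 22.34s + 151.3 = 0, so ω_n = 12.3 rad/s and ζ = 22.34/(2·12.3) = 0.908.
%OS = 100·exp(−πζ/√(1−ζ²)) = 0.11%.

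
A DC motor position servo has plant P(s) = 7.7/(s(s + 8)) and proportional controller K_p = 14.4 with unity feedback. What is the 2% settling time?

The closed-loop denominator s² + 8s + 110.9 gives ω_n = √110.9 = 10.53 and ζ = 8/(2ω_n) = 0.3799.
2% settling time T_s ≈ 4/(ζω_n) = 4/4 = 1 s.

T_s ≈ 1 s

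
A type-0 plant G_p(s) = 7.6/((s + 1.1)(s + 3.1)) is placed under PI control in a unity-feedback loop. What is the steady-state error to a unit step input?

The PI controller's integrator makes the forward path type 1, so e_ss to a step is zero.

0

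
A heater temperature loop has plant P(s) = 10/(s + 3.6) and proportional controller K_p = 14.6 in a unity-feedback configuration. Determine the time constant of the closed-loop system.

τ = 0.00668 s

Closed-loop transfer function: T(s) = K_p·P(s)/(1 + K_p·P(s)) = 146/(s + 3.6 + 146) = 146/(s + 149.6).
Time constant τ = 1/149.6 = 0.00668 s.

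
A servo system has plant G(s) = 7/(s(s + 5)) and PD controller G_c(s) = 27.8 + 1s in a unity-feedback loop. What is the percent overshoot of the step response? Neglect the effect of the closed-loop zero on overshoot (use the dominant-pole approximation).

22.4%

Forward path: (27.8 + 1s)·7/(s(s+5)). The closed-loop characteristic equation is s² + (5 + 7·1)s + 7·27.8 = 0.
That is s² + 12s + 194.6 = 0, so ω_n = 13.95 rad/s and ζ = 12/(2·13.95) = 0.4301.
%OS = 100·exp(−πζ/√(1−ζ²)) = 22.4%.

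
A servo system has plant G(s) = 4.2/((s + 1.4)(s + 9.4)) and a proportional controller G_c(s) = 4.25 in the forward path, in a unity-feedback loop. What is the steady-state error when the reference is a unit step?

The loop is type 0. Static position error constant K_pos = G_c(0)·G(0) = 4.25·0.3191 = 1.356.
Steady-state error to a unit step: e_ss = 1/(1+K_pos) = 1/2.356 = 0.424.

0.424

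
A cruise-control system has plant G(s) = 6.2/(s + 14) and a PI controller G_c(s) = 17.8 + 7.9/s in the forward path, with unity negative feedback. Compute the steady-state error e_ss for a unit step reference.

0

The open loop G_c(s)G(s) has a pole at the origin (type 1), so the static position error constant is infinite and e_ss = 1/(1+∞) = 0.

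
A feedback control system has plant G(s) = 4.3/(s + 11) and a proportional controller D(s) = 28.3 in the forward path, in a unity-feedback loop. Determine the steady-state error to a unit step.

0.0829

The loop is type 0. Static position error constant K_pos = D(0)·G(0) = 28.3·0.3909 = 11.06.
Steady-state error to a unit step: e_ss = 1/(1+K_pos) = 1/12.06 = 0.0829.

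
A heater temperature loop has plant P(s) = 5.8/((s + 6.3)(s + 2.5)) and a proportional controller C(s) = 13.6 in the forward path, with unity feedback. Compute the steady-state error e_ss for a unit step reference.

0.166

The loop is type 0. Static position error constant K_pos = C(0)·P(0) = 13.6·0.3683 = 5.008.
Steady-state error to a unit step: e_ss = 1/(1+K_pos) = 1/6.008 = 0.166.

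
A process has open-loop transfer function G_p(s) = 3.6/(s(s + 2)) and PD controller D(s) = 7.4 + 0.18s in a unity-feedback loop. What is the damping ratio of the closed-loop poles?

ζ = 0.257

Forward path: (7.4 + 0.18s)·3.6/(s(s+2)). The closed-loop characteristic equation is s² + (2 + 3.6·0.18)s + 3.6·7.4 = 0.
That is s² + 2.648s + 26.64 = 0, so ω_n = 5.161 rad/s and ζ = 2.648/(2·5.161) = 0.2565.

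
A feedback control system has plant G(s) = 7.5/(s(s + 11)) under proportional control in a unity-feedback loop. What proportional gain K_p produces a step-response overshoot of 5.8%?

From %OS = 100·exp(−πζ/√(1−ζ²)) = 5.8%, ζ = −ln(0.058)/√(π²+ln²(0.058)) = 0.6716.
Characteristic equation s² + 11s + 7.5K_p = 0 gives ζ = 11/(2√(7.5K_p)).
Setting ζ = 0.6716: √(7.5K_p) = 11/(2·0.6716) = 8.19, so K_p = 67.08/7.5 = 8.94.

K_p = 8.94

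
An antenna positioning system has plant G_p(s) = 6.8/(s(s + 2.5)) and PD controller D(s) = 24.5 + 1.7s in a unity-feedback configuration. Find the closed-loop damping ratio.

Forward path: (24.5 + 1.7s)·6.8/(s(s+2.5)). The closed-loop characteristic equation is s² + (2.5 + 6.8·1.7)s + 6.8·24.5 = 0.
That is s² + 14.06s + 166.6 = 0, so ω_n = 12.91 rad/s and ζ = 14.06/(2·12.91) = 0.5447.

ζ = 0.545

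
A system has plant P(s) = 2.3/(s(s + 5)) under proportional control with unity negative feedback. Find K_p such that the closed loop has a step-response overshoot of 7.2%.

K_p = 6.59

From %OS = 100·exp(−πζ/√(1−ζ²)) = 7.2%, ζ = −ln(0.072)/√(π²+ln²(0.072)) = 0.6421.
Characteristic equation s² + 5s + 2.3K_p = 0 gives ζ = 5/(2√(2.3K_p)).
Setting ζ = 0.6421: √(2.3K_p) = 5/(2·0.6421) = 3.894, so K_p = 15.16/2.3 = 6.59.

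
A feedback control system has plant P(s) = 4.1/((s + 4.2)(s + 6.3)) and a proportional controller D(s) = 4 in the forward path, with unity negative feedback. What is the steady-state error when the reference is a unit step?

0.617

The loop is type 0. Static position error constant K_pos = D(0)·P(0) = 4·0.155 = 0.6198.
Steady-state error to a unit step: e_ss = 1/(1+K_pos) = 1/1.62 = 0.617.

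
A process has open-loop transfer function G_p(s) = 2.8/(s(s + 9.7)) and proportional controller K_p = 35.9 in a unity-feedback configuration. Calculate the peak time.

T_p = 0.358 s

The closed-loop denominator s² + 9.7s + 100.5 gives ω_n = √100.5 = 10.03 and ζ = 9.7/(2ω_n) = 0.4837.
Damped frequency ω_d = ω_n√(1−ζ²) = 8.775 rad/s, so peak time T_p = π/ω_d = 0.358 s.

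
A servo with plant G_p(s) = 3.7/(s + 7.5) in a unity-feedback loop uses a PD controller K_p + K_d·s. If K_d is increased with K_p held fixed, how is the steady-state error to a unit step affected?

At s = 0 the derivative term contributes nothing: C(0) = K_p regardless of K_d, so K_pos = K_p·G_p(0) and e_ss are unchanged.

unchanged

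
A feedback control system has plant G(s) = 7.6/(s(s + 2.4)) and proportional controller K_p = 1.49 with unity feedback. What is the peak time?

Closed-loop characteristic equation: s² + 2.4s + 11.32 = 0, so ω_n = 3.365 rad/s and ζ = 2.4/(2·3.365) = 0.3566.
Damped frequency ω_d = ω_n√(1−ζ²) = 3.144 rad/s, so peak time T_p = π/ω_d = 0.999 s.

T_p = 0.999 s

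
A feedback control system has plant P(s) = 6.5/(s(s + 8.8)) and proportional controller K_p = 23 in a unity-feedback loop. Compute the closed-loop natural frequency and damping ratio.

With unity feedback the closed-loop characteristic equation is s² + 8.8s + 23·6.5 = s² + 8.8s + 149.5 = 0.
Matching s² + 2ζω_n s + ω_n²: ω_n = √149.5 = 12.23 rad/s and 2ζω_n = 8.8, so ζ = 8.8/(2·12.23) = 0.36.

ω_n = 12.2 rad/s, ζ = 0.36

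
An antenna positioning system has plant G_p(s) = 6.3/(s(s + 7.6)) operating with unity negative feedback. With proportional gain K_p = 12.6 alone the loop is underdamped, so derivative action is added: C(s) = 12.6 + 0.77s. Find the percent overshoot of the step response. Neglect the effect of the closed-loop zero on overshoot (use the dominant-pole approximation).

Forward path: (12.6 + 0.77s)·6.3/(s(s+7.6)). The closed-loop characteristic equation is s² + (7.6 + 6.3·0.77)s + 6.3·12.6 = 0.
That is s² + 12.45s + 79.38 = 0, so ω_n = 8.91 rad/s and ζ = 12.45/(2·8.91) = 0.6987.
%OS = 100·exp(−πζ/√(1−ζ²)) = 4.65%.

4.65%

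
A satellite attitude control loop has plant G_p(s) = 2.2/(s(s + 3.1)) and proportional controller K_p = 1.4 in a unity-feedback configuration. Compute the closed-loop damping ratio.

1 + K_p·G_p(s) = 0 gives s² + 3.1s + 3.08 = 0.
Matching s² + 2ζω_n s + ω_n²: ω_n = √3.08 = 1.755 rad/s and 2ζω_n = 3.1, so ζ = 3.1/(2·1.755) = 0.883.

ζ = 0.883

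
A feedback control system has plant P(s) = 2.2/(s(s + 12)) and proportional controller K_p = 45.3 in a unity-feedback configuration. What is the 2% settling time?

T_s ≈ 0.667 s

The closed-loop denominator s² + 12s + 99.66 gives ω_n = √99.66 = 9.983 and ζ = 12/(2ω_n) = 0.601.
2% settling time T_s ≈ 4/(ζω_n) = 4/6 = 0.667 s.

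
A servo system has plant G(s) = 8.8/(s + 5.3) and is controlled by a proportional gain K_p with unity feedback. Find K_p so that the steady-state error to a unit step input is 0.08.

K_p = 6.93

For a type-0 loop with proportional control, e_ss = 1/(1 + K_p·G(0)).
G(0) = 1.66. Require 1/(1 + K_p·1.66) = 0.08, so 1 + 1.66·K_p = 12.5.
K_p = (12.5 − 1)/1.66 = 6.93.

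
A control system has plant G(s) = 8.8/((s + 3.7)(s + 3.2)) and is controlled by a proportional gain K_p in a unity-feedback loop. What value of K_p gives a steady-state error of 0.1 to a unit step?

K_p = 12.1

Steady-state error for a unit step on this type-0 loop is 1/(1 + K_p·G(0)).
G(0) = 0.7432. Require 1/(1 + K_p·0.7432) = 0.1, so 1 + 0.7432·K_p = 10.
K_p = (10 − 1)/0.7432 = 12.1.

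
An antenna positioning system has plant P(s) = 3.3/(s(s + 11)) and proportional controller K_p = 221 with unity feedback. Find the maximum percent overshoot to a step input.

52%

Closed-loop characteristic equation: s² + 11s + 729.3 = 0, so ω_n = 27.01 rad/s and ζ = 11/(2·27.01) = 0.2037.
%OS = 100·exp(−πζ/√(1−ζ²)) = 100·exp(−π·0.2037/√0.9585) = 52%.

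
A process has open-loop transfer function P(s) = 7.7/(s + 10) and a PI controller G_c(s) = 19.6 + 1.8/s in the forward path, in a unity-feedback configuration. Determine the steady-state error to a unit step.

0

The open loop G_c(s)P(s) has a pole at the origin (type 1), so the static position error constant is infinite and e_ss = 1/(1+∞) = 0.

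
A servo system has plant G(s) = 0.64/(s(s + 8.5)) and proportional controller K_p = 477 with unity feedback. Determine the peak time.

The closed-loop denominator s² + 8.5s + 305.3 gives ω_n = √305.3 = 17.47 and ζ = 8.5/(2ω_n) = 0.2432.
Damped frequency ω_d = ω_n√(1−ζ²) = 16.95 rad/s, so peak time T_p = π/ω_d = 0.185 s.

T_p = 0.185 s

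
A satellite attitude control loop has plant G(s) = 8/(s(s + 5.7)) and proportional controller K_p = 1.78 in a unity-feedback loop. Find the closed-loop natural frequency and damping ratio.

ω_n = 3.77 rad/s, ζ = 0.755

1 + K_p·G(s) = 0 gives s² + 5.7s + 14.24 = 0.
So ω_n² = 14.24 ⇒ ω_n = 3.774 rad/s, and ζ = 5.7/(2ω_n) = 0.755.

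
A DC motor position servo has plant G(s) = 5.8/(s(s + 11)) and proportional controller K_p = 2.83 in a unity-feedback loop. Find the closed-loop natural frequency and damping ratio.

ω_n = 4.05 rad/s, ζ = 1.36

With unity feedback the closed-loop characteristic equation is s² + 11s + 2.83·5.8 = s² + 11s + 16.41 = 0.
Matching s² + 2ζω_n s + ω_n²: ω_n = √16.41 = 4.051 rad/s and 2ζω_n = 11, so ζ = 11/(2·4.051) = 1.36.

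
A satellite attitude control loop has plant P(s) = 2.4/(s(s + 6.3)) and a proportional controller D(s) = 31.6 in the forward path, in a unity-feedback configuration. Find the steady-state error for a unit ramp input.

0.0831

The loop has one pole at the origin (type 1). Velocity error constant K_v = lim_{s→0} s·D(s)P(s) = 31.6·2.4/6.3 = 12.04.
Steady-state error to a unit ramp: e_ss = 1/K_v = 0.0831.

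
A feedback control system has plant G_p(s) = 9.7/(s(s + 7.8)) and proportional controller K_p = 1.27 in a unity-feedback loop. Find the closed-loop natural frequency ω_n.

ω_n = 3.51 rad/s

1 + K_p·G_p(s) = 0 gives s² + 7.8s + 12.32 = 0.
So ω_n² = 12.32 ⇒ ω_n = 3.51 rad/s, and ζ = 7.8/(2ω_n) = 1.11.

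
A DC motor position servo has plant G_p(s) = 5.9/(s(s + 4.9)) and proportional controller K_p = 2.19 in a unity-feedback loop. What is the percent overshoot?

5.36%

From 1 + K_pG_p(s) = 0: s² + 4.9s + 12.92 = 0 ⇒ ω_n = 3.595, ζ = 0.6816.
%OS = 100·exp(−πζ/√(1−ζ²)) = 100·exp(−π·0.6816/√0.5354) = 5.36%.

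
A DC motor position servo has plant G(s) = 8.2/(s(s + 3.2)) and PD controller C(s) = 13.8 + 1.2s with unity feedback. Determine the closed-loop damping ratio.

ζ = 0.613

Forward path: (13.8 + 1.2s)·8.2/(s(s+3.2)). The closed-loop characteristic equation is s² + (3.2 + 8.2·1.2)s + 8.2·13.8 = 0.
That is s² + 13.04s + 113.2 = 0, so ω_n = 10.64 rad/s and ζ = 13.04/(2·10.64) = 0.6129.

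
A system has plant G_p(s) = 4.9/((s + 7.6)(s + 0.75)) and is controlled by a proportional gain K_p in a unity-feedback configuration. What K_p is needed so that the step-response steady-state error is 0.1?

K_p = 10.5

The loop is type 0, so e_ss(step) = 1/(1 + K_pos) with K_pos = K_p·G_p(0).
G_p(0) = 0.8596. Require 1/(1 + K_p·0.8596) = 0.1, so 1 + 0.8596·K_p = 10.
K_p = (10 − 1)/0.8596 = 10.5.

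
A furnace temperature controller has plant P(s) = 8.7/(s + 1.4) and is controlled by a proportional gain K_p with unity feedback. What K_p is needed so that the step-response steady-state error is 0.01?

K_p = 15.9

Steady-state error for a unit step on this type-0 loop is 1/(1 + K_p·P(0)).
P(0) = 6.214. Require 1/(1 + K_p·6.214) = 0.01, so 1 + 6.214·K_p = 100.
K_p = (100 − 1)/6.214 = 15.9.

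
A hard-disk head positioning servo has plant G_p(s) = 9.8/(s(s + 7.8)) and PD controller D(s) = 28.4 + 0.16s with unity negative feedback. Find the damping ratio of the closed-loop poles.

Forward path: (28.4 + 0.16s)·9.8/(s(s+7.8)). The closed-loop characteristic equation is s² + (7.8 + 9.8·0.16)s + 9.8·28.4 = 0.
That is s² + 9.368s + 278.3 = 0, so ω_n = 16.68 rad/s and ζ = 9.368/(2·16.68) = 0.2808.

ζ = 0.281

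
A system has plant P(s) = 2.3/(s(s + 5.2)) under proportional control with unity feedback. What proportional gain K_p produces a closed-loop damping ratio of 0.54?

K_p = 10.1

Closed-loop characteristic equation: s² + 5.2s + K_p·2.3 = 0.
So ω_n = √(2.3K_p) and 2ζω_n = 5.2, giving ζ = 5.2/(2√(2.3K_p)).
Setting ζ = 0.54: √(2.3K_p) = 5.2/(2·0.54) = 4.815, so K_p = 23.18/2.3 = 10.1.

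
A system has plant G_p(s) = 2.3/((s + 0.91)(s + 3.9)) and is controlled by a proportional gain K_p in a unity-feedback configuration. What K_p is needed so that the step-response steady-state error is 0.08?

Steady-state error for a unit step on this type-0 loop is 1/(1 + K_p·G_p(0)).
G_p(0) = 0.6481. Require 1/(1 + K_p·0.6481) = 0.08, so 1 + 0.6481·K_p = 12.5.
K_p = (12.5 − 1)/0.6481 = 17.7.

K_p = 17.7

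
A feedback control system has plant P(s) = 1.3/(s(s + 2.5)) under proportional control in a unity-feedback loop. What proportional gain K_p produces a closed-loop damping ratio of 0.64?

K_p = 2.93

Closed-loop characteristic equation: s² + 2.5s + K_p·1.3 = 0.
So ω_n = √(1.3K_p) and 2ζω_n = 2.5, giving ζ = 2.5/(2√(1.3K_p)).
Setting ζ = 0.64: √(1.3K_p) = 2.5/(2·0.64) = 1.953, so K_p = 3.815/1.3 = 2.93.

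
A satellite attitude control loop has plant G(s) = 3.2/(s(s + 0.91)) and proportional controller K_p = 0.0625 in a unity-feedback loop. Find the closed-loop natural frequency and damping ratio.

The closed-loop denominator is s(s+0.91) + 0.0625·3.2 = s² + 0.91s + 0.2.
Matching s² + 2ζω_n s + ω_n²: ω_n = √0.2 = 0.4472 rad/s and 2ζω_n = 0.91, so ζ = 0.91/(2·0.4472) = 1.02.

ω_n = 0.447 rad/s, ζ = 1.02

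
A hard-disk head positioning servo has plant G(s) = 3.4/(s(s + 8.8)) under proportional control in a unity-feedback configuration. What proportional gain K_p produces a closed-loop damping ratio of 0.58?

K_p = 16.9

Closed-loop characteristic equation: s² + 8.8s + K_p·3.4 = 0.
So ω_n = √(3.4K_p) and 2ζω_n = 8.8, giving ζ = 8.8/(2√(3.4K_p)).
Setting ζ = 0.58: √(3.4K_p) = 8.8/(2·0.58) = 7.586, so K_p = 57.55/3.4 = 16.9.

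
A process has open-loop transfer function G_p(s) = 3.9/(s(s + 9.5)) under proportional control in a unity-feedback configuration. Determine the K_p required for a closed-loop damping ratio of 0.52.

K_p = 21.4

Closed-loop characteristic equation: s² + 9.5s + K_p·3.9 = 0.
So ω_n = √(3.9K_p) and 2ζω_n = 9.5, giving ζ = 9.5/(2√(3.9K_p)).
Setting ζ = 0.52: √(3.9K_p) = 9.5/(2·0.52) = 9.135, so K_p = 83.44/3.9 = 21.4.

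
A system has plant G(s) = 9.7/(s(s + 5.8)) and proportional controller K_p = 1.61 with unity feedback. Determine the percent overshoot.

3.36%

The closed-loop denominator s² + 5.8s + 15.62 gives ω_n = √15.62 = 3.952 and ζ = 5.8/(2ω_n) = 0.7338.
%OS = 100·exp(−πζ/√(1−ζ²)) = 100·exp(−π·0.7338/√0.4615) = 3.36%.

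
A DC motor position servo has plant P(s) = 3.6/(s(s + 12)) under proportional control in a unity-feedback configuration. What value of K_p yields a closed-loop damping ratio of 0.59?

Closed-loop characteristic equation: s² + 12s + K_p·3.6 = 0.
So ω_n = √(3.6K_p) and 2ζω_n = 12, giving ζ = 12/(2√(3.6K_p)).
Setting ζ = 0.59: √(3.6K_p) = 12/(2·0.59) = 10.17, so K_p = 103.4/3.6 = 28.7.

K_p = 28.7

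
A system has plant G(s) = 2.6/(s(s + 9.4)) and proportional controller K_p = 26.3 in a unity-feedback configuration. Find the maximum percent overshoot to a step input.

The closed-loop denominator s² + 9.4s + 68.38 gives ω_n = √68.38 = 8.269 and ζ = 9.4/(2ω_n) = 0.5684.
%OS = 100·exp(−πζ/√(1−ζ²)) = 100·exp(−π·0.5684/√0.677) = 11.4%.

11.4%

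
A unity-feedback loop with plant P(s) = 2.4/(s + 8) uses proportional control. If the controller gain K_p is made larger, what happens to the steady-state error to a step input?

decrease

The position error constant K_pos = K_p·P(0) grows with K_p, and e_ss = 1/(1+K_pos) falls.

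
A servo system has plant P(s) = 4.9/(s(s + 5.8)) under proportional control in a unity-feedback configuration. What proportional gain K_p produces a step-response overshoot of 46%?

From %OS = 100·exp(−πζ/√(1−ζ²)) = 46%, ζ = −ln(0.46)/√(π²+ln²(0.46)) = 0.24.
Characteristic equation s² + 5.8s + 4.9K_p = 0 gives ζ = 5.8/(2√(4.9K_p)).
Setting ζ = 0.24: √(4.9K_p) = 5.8/(2·0.24) = 12.09, so K_p = 146.1/4.9 = 29.8.

K_p = 29.8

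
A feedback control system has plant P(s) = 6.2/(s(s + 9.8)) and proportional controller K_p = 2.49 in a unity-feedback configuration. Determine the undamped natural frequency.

ω_n = 3.93 rad/s

With unity feedback the closed-loop characteristic equation is s² + 9.8s + 2.49·6.2 = s² + 9.8s + 15.44 = 0.
So ω_n² = 15.44 ⇒ ω_n = 3.929 rad/s, and ζ = 9.8/(2ω_n) = 1.25.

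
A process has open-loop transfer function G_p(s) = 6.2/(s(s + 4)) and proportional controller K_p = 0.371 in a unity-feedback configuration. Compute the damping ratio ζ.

ζ = 1.32

1 + K_p·G_p(s) = 0 gives s² + 4s + 2.3 = 0.
Matching s² + 2ζω_n s + ω_n²: ω_n = √2.3 = 1.517 rad/s and 2ζω_n = 4, so ζ = 4/(2·1.517) = 1.32.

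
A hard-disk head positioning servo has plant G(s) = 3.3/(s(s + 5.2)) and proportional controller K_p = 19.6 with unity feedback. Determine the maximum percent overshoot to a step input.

From 1 + K_pG(s) = 0: s² + 5.2s + 64.68 = 0 ⇒ ω_n = 8.042, ζ = 0.3233.
%OS = 100·exp(−πζ/√(1−ζ²)) = 100·exp(−π·0.3233/√0.8955) = 34.2%.

34.2%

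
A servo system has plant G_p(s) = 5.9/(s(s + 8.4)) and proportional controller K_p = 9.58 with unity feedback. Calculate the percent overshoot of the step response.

From 1 + K_pG_p(s) = 0: s² + 8.4s + 56.52 = 0 ⇒ ω_n = 7.518, ζ = 0.5587.
%OS = 100·exp(−πζ/√(1−ζ²)) = 100·exp(−π·0.5587/√0.6879) = 12.1%.

12.1%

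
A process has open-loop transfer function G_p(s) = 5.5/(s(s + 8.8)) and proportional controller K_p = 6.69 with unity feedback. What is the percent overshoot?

Closed-loop characteristic equation: s² + 8.8s + 36.8 = 0, so ω_n = 6.066 rad/s and ζ = 8.8/(2·6.066) = 0.7254.
%OS = 100·exp(−πζ/√(1−ζ²)) = 100·exp(−π·0.7254/√0.4738) = 3.65%.

3.65%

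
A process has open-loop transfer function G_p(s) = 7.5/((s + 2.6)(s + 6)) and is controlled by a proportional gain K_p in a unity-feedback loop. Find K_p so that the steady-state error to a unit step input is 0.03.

Steady-state error for a unit step on this type-0 loop is 1/(1 + K_p·G_p(0)).
G_p(0) = 0.4808. Require 1/(1 + K_p·0.4808) = 0.03, so 1 + 0.4808·K_p = 33.33.
K_p = (33.33 − 1)/0.4808 = 67.3.

K_p = 67.3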